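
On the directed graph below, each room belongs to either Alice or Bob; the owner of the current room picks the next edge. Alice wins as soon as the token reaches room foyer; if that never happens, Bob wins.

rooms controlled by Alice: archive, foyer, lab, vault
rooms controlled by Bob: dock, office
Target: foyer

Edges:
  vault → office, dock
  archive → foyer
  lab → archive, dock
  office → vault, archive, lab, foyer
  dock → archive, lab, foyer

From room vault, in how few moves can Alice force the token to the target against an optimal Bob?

A0 = {foyer}
A1: add {archive} — archive (Alice) has archive→foyer.
A2: add {lab} — lab (Alice) has lab→archive.
A3: add {dock} — dock (Bob): all of {archive, lab, foyer} already in.
A4: add {vault} — vault (Alice) has vault→dock.
vault enters the attractor at level 4, so Alice can force the target in 4 moves from there.

4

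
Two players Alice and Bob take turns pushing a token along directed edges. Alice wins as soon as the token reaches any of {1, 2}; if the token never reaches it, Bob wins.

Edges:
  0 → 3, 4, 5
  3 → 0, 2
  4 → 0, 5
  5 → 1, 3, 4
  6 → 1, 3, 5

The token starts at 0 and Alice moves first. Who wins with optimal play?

Track states (vertex, player-to-move).
A0 = {(1,Alice), (1,Bob), (2,Alice), (2,Bob)}
A1: add {(3,Alice), (5,Alice), (6,Alice)}.
A2: add {(6,Bob)}.
A3 = A2; e.g. (0,Alice) stays out. (0,Alice) never enters ⇒ Bob avoids the target.

Bob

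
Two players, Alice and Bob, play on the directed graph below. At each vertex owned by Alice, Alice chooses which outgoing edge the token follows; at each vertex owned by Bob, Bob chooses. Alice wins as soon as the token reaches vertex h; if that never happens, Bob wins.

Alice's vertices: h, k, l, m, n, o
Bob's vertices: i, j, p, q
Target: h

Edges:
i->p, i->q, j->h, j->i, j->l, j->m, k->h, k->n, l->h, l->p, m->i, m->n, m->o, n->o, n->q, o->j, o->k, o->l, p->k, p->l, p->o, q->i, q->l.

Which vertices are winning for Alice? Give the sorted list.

A0 = {h}
A1: add {k, l} — k (Alice) has k→h; l (Alice) has l→h.
A2: add {o} — o (Alice) has o→k.
A3: add {m, n, p} — m (Alice) has m→o; n (Alice) has n→o; p (Bob): all of {k, l, o} already in.
A4 = A3; e.g. i (Bob) can still go to q. Fixed point.
Alice's winning region = {h, k, l, m, n, o, p}.

h, k, l, m, n, o, p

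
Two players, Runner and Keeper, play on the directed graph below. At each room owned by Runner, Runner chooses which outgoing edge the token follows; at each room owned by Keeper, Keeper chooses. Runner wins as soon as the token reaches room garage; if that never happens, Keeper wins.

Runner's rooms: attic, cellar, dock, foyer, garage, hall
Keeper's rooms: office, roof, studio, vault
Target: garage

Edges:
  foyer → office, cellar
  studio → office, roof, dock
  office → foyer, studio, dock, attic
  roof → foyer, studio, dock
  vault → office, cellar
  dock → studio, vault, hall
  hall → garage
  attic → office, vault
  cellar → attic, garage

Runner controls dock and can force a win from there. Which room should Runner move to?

hall

A0 = {garage}
A1: add {cellar, hall} — hall (Runner) has hall→garage; cellar (Runner) has cellar→garage.
A2: add {dock, foyer} — foyer (Runner) has foyer→cellar; dock (Runner) has dock→hall.
A3 = A2; e.g. studio (Keeper) can still go to office. Fixed point.
From dock, successor hall is in the attractor (rank 1); the other successors studio, vault are not.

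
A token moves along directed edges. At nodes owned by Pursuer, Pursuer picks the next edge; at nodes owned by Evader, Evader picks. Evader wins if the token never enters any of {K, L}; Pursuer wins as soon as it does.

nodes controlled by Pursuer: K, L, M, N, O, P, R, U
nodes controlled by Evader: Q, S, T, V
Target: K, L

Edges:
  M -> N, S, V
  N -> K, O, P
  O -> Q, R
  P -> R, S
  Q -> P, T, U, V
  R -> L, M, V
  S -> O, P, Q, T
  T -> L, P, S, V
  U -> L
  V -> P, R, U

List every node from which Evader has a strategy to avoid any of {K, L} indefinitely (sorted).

A0 = {K, L}
A1: add {N, R, U} — N (Pursuer) has N→K; R (Pursuer) has R→L; U (Pursuer) has U→L.
A2: add {M, O, P} — M (Pursuer) has M→N; O (Pursuer) has O→R; P (Pursuer) has P→R.
A3: add {V} — V (Evader): all of {P, R, U} already in.
A4 = A3; e.g. Q (Evader) can still go to T. Fixed point.
Pursuer's attractor = {K, L, M, N, O, P, R, U, V}; Evader avoids the target exactly from the complement.

Q, S, T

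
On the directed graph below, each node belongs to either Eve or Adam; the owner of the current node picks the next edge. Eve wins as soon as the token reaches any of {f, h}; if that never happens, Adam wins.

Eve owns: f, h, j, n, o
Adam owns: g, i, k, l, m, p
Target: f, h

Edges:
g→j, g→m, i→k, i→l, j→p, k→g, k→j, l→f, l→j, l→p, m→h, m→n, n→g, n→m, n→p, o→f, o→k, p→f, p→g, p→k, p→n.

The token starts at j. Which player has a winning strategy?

Adam

A0 = {f, h}
A1: add {o} — o (Eve) has o→f.
A2 = A1; e.g. g (Adam) can still go to j. Fixed point.
j never enters the attractor, so Adam can avoid the target forever.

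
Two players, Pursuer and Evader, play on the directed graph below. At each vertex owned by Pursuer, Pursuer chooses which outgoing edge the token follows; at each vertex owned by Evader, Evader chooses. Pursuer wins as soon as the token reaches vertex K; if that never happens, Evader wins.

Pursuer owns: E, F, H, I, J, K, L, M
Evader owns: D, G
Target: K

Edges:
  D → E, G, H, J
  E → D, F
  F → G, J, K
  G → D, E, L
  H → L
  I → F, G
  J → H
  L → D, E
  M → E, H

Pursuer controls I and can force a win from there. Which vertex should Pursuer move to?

F

A0 = {K}
A1: add {F} — F (Pursuer) has F→K.
A2: add {E, I} — E (Pursuer) has E→F; I (Pursuer) has I→F.
A3: add {L, M} — L (Pursuer) has L→E; M (Pursuer) has M→E.
A4: add {H} — H (Pursuer) has H→L.
A5: add {J} — J (Pursuer) has J→H.
A6 = A5; e.g. D (Evader) can still go to G. Fixed point.
From I, successor F is in the attractor (rank 1); the other successor G is not.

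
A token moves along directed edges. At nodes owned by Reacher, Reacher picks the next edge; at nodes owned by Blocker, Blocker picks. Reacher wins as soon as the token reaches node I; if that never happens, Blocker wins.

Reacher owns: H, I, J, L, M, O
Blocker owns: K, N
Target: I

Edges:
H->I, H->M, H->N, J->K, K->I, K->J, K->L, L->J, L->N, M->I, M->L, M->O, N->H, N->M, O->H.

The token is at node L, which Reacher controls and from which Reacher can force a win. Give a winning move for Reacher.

A0 = {I}
A1: add {H, M} — H (Reacher) has H→I; M (Reacher) has M→I.
A2: add {N, O} — N (Blocker): all of {H, M} already in; O (Reacher) has O→H.
A3: add {L} — L (Reacher) has L→N.
A4 = A3; e.g. J (Reacher) has no edge into A3. Fixed point.
From L, successor N is in the attractor (rank 2); the other successor J is not.

N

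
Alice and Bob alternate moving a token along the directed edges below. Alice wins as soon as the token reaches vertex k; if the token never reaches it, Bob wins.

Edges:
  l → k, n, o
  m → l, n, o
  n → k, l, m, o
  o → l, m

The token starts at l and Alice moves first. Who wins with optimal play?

Alice

Track states (vertex, player-to-move).
A0 = {(k,Alice), (k,Bob)}
A1: add {(l,Alice), (n,Alice)}.
(l,Alice) ∈ A1 ⇒ Alice forces the target.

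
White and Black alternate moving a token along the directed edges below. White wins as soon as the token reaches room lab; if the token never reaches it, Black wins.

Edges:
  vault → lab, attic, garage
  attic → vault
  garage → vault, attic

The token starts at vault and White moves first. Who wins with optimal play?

Track states (vertex, player-to-move).
A0 = {(lab,White), (lab,Black)}
A1: add {(vault,White)}.
(vault,White) ∈ A1 ⇒ White forces the target.

White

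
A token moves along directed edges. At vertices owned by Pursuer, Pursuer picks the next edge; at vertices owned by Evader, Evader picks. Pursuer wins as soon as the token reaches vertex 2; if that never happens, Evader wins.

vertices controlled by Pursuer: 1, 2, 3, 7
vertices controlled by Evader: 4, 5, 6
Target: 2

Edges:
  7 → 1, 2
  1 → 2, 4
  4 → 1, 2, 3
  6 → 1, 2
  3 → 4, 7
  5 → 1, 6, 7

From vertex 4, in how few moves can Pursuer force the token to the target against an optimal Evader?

A0 = {2}
A1: add {1, 7} — 1 (Pursuer) has 1→2; 7 (Pursuer) has 7→2.
A2: add {3, 6} — 3 (Pursuer) has 3→7; 6 (Evader): all of {1, 2} already in.
A3: add {4, 5} — 4 (Evader): all of {1, 2, 3} already in; 5 (Evader): all of {1, 6, 7} already in.
A3 = all vertices. Fixed point.
4 enters the attractor at level 3, so Pursuer can force the target in 3 moves from there.

3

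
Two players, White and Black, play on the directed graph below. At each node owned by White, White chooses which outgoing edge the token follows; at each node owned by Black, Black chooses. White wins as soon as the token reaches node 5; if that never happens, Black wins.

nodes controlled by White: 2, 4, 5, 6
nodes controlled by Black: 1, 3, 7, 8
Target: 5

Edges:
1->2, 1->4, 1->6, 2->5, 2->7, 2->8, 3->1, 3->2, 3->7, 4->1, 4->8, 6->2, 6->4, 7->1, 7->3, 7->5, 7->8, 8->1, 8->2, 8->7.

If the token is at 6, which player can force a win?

A0 = {5}
A1: add {2} — 2 (White) has 2→5.
A2: add {6} — 6 (White) has 6→2.
A3 = A2; e.g. 1 (Black) can still go to 4. Fixed point.
6 ∈ A2, so White can force the target.

White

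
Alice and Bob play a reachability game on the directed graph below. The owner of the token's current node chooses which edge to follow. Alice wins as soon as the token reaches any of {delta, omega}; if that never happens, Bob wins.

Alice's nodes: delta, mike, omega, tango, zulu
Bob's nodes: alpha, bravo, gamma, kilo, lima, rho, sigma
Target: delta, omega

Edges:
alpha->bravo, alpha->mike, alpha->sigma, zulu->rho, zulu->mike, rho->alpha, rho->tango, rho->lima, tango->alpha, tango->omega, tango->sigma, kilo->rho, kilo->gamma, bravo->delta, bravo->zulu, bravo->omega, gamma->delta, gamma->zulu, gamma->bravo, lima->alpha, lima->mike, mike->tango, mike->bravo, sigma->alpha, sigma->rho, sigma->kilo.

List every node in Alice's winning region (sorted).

bravo, delta, gamma, mike, omega, tango, zulu

A0 = {delta, omega}
A1: add {tango} — tango (Alice) has tango→omega.
A2: add {mike} — mike (Alice) has mike→tango.
A3: add {zulu} — zulu (Alice) has zulu→mike.
A4: add {bravo} — bravo (Bob): all of {delta, zulu, omega} already in.
A5: add {gamma} — gamma (Bob): all of {delta, zulu, bravo} already in.
A6 = A5; e.g. alpha (Bob) can still go to sigma. Fixed point.
Alice's winning region = {bravo, delta, gamma, mike, omega, tango, zulu}.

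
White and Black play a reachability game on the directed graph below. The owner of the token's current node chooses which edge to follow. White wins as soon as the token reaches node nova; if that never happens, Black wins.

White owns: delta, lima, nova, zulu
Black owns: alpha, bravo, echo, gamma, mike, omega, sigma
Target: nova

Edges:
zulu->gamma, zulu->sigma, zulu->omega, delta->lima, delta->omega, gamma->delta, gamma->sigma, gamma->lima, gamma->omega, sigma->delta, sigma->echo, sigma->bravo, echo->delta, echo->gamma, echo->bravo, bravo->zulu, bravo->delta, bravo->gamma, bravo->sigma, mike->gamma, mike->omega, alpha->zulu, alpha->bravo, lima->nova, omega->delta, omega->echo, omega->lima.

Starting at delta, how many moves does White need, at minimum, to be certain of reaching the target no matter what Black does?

A0 = {nova}
A1: add {lima} — lima (White) has lima→nova.
A2: add {delta} — delta (White) has delta→lima.
A3 = A2; e.g. zulu (White) has no edge into A2. Fixed point.
delta enters the attractor at level 2, so White can force the target in 2 moves from there.

2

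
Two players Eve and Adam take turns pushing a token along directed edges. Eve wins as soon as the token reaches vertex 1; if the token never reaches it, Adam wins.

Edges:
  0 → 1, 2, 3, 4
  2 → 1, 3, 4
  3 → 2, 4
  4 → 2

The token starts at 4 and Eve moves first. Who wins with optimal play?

Track states (vertex, player-to-move).
A0 = {(1,Eve), (1,Adam)}
A1: add {(0,Eve), (2,Eve)}.
A2: add {(4,Adam)}.
A3: add {(3,Eve)}.
A4 = A3; e.g. (0,Adam) stays out. (4,Eve) never enters ⇒ Adam avoids the target.

Adam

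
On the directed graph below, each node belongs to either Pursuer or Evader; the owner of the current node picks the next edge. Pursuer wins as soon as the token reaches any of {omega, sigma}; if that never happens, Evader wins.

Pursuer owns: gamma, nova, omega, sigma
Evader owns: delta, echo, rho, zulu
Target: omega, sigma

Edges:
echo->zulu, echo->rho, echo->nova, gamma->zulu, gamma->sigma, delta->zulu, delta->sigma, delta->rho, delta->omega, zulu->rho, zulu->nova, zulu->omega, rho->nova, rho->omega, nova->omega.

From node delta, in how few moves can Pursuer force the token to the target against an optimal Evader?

A0 = {omega, sigma}
A1: add {gamma, nova} — gamma (Pursuer) has gamma→sigma; nova (Pursuer) has nova→omega.
A2: add {rho} — rho (Evader): all of {nova, omega} already in.
A3: add {zulu} — zulu (Evader): all of {rho, nova, omega} already in.
A4: add {delta, echo} — echo (Evader): all of {zulu, rho, nova} already in; delta (Evader): all of {zulu, sigma, rho, omega} already in.
A4 = all vertices. Fixed point.
delta enters the attractor at level 4, so Pursuer can force the target in 4 moves from there.

4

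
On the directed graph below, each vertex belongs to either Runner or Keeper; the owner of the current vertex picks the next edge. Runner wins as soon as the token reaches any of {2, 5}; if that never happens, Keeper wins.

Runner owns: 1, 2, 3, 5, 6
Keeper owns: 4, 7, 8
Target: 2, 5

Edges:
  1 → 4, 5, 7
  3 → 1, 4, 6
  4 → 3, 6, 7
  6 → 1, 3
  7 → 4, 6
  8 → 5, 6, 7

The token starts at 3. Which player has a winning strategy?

Runner

A0 = {2, 5}
A1: add {1} — 1 (Runner) has 1→5.
A2: add {3, 6} — 3 (Runner) has 3→1; 6 (Runner) has 6→1.
A3 = A2; e.g. 4 (Keeper) can still go to 7. Fixed point.
3 ∈ A2, so Runner can force the target.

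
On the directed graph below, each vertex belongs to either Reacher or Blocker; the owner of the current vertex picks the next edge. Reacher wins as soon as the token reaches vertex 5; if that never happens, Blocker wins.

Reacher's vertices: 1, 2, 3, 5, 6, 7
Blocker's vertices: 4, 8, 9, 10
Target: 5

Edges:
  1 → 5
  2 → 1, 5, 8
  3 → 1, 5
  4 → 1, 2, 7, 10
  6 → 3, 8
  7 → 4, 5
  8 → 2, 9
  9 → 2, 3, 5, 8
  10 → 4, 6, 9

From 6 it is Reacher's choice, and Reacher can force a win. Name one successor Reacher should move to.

A0 = {5}
A1: add {1, 2, 3, 7} — 1 (Reacher) has 1→5; 2 (Reacher) has 2→5; 3 (Reacher) has 3→5; 7 (Reacher) has 7→5.
A2: add {6} — 6 (Reacher) has 6→3.
A3 = A2; e.g. 4 (Blocker) can still go to 10. Fixed point.
From 6, successor 3 is in the attractor (rank 1); the other successor 8 is not.

3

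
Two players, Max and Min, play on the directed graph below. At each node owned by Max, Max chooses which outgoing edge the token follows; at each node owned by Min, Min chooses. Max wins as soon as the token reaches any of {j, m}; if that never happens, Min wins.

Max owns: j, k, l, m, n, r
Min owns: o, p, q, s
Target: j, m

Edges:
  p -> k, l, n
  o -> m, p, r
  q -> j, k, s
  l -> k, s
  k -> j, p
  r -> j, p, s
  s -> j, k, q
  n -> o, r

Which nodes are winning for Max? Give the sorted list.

j, k, l, m, n, o, p, r

A0 = {j, m}
A1: add {k, r} — k (Max) has k→j; r (Max) has r→j.
A2: add {l, n} — l (Max) has l→k; n (Max) has n→r.
A3: add {p} — p (Min): all of {k, l, n} already in.
A4: add {o} — o (Min): all of {m, p, r} already in.
A5 = A4; e.g. q (Min) can still go to s. Fixed point.
Max's winning region = {j, k, l, m, n, o, p, r}.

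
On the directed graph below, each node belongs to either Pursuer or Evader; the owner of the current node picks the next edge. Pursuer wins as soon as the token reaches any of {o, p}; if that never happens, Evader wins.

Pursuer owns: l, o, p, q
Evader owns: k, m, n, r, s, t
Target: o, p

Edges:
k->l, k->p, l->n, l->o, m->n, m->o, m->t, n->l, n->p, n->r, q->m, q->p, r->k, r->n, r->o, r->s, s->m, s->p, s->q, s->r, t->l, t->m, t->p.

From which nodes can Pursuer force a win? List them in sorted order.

A0 = {o, p}
A1: add {l, q} — l (Pursuer) has l→o; q (Pursuer) has q→p.
A2: add {k} — k (Evader): all of {l, p} already in.
A3 = A2; e.g. m (Evader) can still go to n. Fixed point.
Pursuer's winning region = {k, l, o, p, q}.

k, l, o, p, q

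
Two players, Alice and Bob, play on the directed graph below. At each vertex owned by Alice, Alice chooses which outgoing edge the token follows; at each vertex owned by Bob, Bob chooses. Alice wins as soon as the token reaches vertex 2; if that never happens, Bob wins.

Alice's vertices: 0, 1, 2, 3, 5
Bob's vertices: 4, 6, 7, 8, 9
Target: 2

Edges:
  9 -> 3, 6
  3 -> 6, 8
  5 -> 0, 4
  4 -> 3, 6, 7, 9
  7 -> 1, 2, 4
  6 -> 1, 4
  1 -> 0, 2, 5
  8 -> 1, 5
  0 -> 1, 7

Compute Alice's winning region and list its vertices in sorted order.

0, 1, 2, 3, 5, 8

A0 = {2}
A1: add {1} — 1 (Alice) has 1→2.
A2: add {0} — 0 (Alice) has 0→1.
A3: add {5} — 5 (Alice) has 5→0.
A4: add {8} — 8 (Bob): all of {1, 5} already in.
A5: add {3} — 3 (Alice) has 3→8.
A6 = A5; e.g. 4 (Bob) can still go to 6. Fixed point.
Alice's winning region = {0, 1, 2, 3, 5, 8}.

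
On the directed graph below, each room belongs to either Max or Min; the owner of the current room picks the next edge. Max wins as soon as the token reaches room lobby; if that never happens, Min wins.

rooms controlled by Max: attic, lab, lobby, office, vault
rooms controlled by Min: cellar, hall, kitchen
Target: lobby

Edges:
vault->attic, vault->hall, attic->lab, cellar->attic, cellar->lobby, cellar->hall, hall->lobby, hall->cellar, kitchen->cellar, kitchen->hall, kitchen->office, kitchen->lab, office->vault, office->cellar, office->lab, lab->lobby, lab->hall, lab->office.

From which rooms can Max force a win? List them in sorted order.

attic, lab, lobby, office, vault

A0 = {lobby}
A1: add {lab} — lab (Max) has lab→lobby.
A2: add {attic, office} — attic (Max) has attic→lab; office (Max) has office→lab.
A3: add {vault} — vault (Max) has vault→attic.
A4 = A3; e.g. cellar (Min) can still go to hall. Fixed point.
Max's winning region = {attic, lab, lobby, office, vault}.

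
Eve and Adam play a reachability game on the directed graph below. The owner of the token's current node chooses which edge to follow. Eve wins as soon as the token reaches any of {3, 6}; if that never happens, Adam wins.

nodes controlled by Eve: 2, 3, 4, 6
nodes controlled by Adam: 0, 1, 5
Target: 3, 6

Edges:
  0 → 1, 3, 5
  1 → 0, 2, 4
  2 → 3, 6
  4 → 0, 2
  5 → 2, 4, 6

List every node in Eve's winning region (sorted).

2, 3, 4, 5, 6

A0 = {3, 6}
A1: add {2} — 2 (Eve) has 2→3.
A2: add {4} — 4 (Eve) has 4→2.
A3: add {5} — 5 (Adam): all of {2, 4, 6} already in.
A4 = A3; e.g. 0 (Adam) can still go to 1. Fixed point.
Eve's winning region = {2, 3, 4, 5, 6}.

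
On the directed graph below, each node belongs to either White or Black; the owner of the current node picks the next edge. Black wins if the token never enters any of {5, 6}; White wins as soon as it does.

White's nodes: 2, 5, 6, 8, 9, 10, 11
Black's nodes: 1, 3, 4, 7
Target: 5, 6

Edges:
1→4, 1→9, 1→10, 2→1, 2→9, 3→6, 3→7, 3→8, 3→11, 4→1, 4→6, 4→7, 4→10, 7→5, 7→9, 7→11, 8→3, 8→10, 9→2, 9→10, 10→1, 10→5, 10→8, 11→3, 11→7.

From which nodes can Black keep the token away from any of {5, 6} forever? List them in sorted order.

1, 3, 4, 7, 11

A0 = {5, 6}
A1: add {10} — 10 (White) has 10→5.
A2: add {8, 9} — 8 (White) has 8→10; 9 (White) has 9→10.
A3: add {2} — 2 (White) has 2→9.
A4 = A3; e.g. 1 (Black) can still go to 4. Fixed point.
White's attractor = {2, 5, 6, 8, 9, 10}; Black avoids the target exactly from the complement.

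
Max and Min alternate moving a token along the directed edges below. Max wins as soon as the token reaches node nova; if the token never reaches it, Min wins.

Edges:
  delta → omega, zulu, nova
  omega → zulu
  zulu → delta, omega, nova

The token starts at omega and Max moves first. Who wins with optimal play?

Track states (vertex, player-to-move).
A0 = {(nova,Max), (nova,Min)}
A1: add {(delta,Max), (zulu,Max)}.
A2: add {(omega,Min)}.
A3 = A2; e.g. (delta,Min) stays out. (omega,Max) never enters ⇒ Min avoids the target.

Min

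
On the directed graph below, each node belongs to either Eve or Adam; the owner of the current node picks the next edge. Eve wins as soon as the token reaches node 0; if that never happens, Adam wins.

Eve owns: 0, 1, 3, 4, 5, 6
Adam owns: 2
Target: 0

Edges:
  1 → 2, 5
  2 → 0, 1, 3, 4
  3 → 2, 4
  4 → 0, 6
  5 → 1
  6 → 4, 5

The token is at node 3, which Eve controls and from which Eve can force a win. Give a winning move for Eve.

A0 = {0}
A1: add {4} — 4 (Eve) has 4→0.
A2: add {3, 6} — 3 (Eve) has 3→4; 6 (Eve) has 6→4.
A3 = A2; e.g. 1 (Eve) has no edge into A2. Fixed point.
From 3, successor 4 is in the attractor (rank 1); the other successor 2 is not.

4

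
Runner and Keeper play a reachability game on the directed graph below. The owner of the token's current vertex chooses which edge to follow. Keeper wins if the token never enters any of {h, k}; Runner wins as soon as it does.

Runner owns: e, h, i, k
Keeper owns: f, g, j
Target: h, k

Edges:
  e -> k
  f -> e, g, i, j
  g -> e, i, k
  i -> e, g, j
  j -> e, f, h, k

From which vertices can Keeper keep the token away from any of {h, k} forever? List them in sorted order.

f, j

A0 = {h, k}
A1: add {e} — e (Runner) has e→k.
A2: add {i} — i (Runner) has i→e.
A3: add {g} — g (Keeper): all of {e, i, k} already in.
A4 = A3; e.g. f (Keeper) can still go to j. Fixed point.
Runner's attractor = {e, g, h, i, k}; Keeper avoids the target exactly from the complement.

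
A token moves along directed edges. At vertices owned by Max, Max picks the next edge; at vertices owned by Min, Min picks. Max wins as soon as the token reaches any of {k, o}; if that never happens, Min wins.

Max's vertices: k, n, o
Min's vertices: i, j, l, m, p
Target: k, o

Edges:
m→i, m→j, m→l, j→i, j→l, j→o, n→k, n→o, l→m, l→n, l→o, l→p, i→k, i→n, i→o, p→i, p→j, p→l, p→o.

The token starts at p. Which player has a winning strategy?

Min

A0 = {k, o}
A1: add {n} — n (Max) has n→k.
A2: add {i} — i (Min): all of {k, n, o} already in.
A3 = A2; e.g. j (Min) can still go to l. Fixed point.
p never enters the attractor, so Min can avoid the target forever.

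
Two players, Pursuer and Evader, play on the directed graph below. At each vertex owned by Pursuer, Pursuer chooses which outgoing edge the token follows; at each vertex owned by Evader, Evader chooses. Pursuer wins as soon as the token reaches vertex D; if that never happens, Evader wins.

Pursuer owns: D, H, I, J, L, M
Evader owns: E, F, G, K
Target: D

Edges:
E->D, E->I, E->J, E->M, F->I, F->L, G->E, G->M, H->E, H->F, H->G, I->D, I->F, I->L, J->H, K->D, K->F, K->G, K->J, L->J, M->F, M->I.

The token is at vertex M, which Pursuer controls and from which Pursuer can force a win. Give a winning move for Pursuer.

A0 = {D}
A1: add {I} — I (Pursuer) has I→D.
A2: add {M} — M (Pursuer) has M→I.
A3 = A2; e.g. E (Evader) can still go to J. Fixed point.
From M, successor I is in the attractor (rank 1); the other successor F is not.

I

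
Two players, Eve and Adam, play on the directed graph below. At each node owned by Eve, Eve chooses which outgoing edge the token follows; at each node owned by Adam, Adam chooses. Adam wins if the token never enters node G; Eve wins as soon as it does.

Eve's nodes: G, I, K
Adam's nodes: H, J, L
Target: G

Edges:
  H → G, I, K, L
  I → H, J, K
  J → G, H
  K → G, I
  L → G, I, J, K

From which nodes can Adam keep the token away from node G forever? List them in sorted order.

H, J, L

A0 = {G}
A1: add {K} — K (Eve) has K→G.
A2: add {I} — I (Eve) has I→K.
A3 = A2; e.g. H (Adam) can still go to L. Fixed point.
Eve's attractor = {G, I, K}; Adam avoids the target exactly from the complement.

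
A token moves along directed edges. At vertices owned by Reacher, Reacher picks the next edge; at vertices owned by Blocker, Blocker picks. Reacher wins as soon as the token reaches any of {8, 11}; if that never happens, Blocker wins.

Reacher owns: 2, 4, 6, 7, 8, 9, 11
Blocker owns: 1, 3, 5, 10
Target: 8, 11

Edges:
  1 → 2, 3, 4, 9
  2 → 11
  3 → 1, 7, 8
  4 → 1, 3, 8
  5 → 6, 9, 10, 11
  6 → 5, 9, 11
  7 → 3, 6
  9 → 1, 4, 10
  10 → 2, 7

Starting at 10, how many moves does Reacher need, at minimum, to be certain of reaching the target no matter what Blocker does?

3

A0 = {8, 11}
A1: add {2, 4, 6} — 2 (Reacher) has 2→11; 4 (Reacher) has 4→8; 6 (Reacher) has 6→11.
A2: add {7, 9} — 7 (Reacher) has 7→6; 9 (Reacher) has 9→4.
A3: add {10} — 10 (Blocker): all of {2, 7} already in.
10 enters the attractor at level 3, so Reacher can force the target in 3 moves from there.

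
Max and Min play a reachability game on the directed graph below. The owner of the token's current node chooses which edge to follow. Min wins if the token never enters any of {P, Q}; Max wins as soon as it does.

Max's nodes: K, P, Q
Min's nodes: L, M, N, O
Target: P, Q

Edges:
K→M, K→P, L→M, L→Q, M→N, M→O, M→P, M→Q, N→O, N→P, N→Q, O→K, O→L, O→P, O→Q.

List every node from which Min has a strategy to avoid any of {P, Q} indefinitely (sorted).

A0 = {P, Q}
A1: add {K} — K (Max) has K→P.
A2 = A1; e.g. L (Min) can still go to M. Fixed point.
Max's attractor = {K, P, Q}; Min avoids the target exactly from the complement.

L, M, N, O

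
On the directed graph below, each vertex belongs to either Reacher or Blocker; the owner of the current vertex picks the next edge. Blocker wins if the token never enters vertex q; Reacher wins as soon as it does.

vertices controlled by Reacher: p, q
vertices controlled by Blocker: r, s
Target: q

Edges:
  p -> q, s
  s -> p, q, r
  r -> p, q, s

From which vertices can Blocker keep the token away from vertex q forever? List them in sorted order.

A0 = {q}
A1: add {p} — p (Reacher) has p→q.
A2 = A1; e.g. r (Blocker) can still go to s. Fixed point.
Reacher's attractor = {p, q}; Blocker avoids the target exactly from the complement.

r, s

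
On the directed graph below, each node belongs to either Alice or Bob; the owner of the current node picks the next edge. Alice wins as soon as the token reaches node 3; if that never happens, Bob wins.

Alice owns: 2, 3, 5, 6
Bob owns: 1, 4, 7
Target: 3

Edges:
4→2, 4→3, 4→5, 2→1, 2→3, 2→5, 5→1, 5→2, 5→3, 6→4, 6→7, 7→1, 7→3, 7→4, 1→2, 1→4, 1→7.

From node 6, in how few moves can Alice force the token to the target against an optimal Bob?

3

A0 = {3}
A1: add {2, 5} — 2 (Alice) has 2→3; 5 (Alice) has 5→3.
A2: add {4} — 4 (Bob): all of {2, 3, 5} already in.
A3: add {6} — 6 (Alice) has 6→4.
A4 = A3; e.g. 1 (Bob) can still go to 7. Fixed point.
6 enters the attractor at level 3, so Alice can force the target in 3 moves from there.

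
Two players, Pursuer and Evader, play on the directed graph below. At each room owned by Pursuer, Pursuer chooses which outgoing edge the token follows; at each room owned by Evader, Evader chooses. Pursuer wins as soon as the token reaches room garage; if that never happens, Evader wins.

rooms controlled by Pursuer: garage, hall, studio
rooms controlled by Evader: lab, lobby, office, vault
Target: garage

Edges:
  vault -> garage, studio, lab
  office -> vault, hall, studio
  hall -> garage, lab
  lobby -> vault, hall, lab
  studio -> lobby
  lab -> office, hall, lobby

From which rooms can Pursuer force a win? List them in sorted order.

A0 = {garage}
A1: add {hall} — hall (Pursuer) has hall→garage.
A2 = A1; e.g. vault (Evader) can still go to studio. Fixed point.
Pursuer's winning region = {garage, hall}.

garage, hall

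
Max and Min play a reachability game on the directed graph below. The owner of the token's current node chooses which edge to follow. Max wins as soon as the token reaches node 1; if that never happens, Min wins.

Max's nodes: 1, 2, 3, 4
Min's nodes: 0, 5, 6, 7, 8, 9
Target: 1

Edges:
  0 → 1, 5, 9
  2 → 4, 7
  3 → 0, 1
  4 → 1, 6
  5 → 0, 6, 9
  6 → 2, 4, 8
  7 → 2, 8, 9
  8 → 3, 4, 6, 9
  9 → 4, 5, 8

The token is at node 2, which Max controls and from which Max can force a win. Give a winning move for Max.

A0 = {1}
A1: add {3, 4} — 3 (Max) has 3→1; 4 (Max) has 4→1.
A2: add {2} — 2 (Max) has 2→4.
A3 = A2; e.g. 0 (Min) can still go to 5. Fixed point.
From 2, successor 4 is in the attractor (rank 1); the other successor 7 is not.

4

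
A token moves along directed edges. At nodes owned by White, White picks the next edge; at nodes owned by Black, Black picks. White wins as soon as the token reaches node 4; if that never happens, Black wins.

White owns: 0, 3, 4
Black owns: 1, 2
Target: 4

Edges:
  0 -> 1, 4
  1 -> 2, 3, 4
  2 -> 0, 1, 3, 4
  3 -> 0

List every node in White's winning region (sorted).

A0 = {4}
A1: add {0} — 0 (White) has 0→4.
A2: add {3} — 3 (White) has 3→0.
A3 = A2; e.g. 1 (Black) can still go to 2. Fixed point.
White's winning region = {0, 3, 4}.

0, 3, 4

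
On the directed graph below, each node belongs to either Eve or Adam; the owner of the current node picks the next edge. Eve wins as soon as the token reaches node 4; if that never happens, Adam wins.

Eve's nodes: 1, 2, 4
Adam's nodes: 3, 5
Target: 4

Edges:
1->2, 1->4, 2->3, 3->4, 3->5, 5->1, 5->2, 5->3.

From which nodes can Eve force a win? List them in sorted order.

A0 = {4}
A1: add {1} — 1 (Eve) has 1→4.
A2 = A1; e.g. 2 (Eve) has no edge into A1. Fixed point.
Eve's winning region = {1, 4}.

1, 4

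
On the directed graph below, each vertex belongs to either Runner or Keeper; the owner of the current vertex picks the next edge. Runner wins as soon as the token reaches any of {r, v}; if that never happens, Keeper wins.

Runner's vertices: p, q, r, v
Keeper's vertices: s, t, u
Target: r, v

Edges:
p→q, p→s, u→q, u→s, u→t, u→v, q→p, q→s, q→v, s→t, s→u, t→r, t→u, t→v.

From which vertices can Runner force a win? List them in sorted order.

p, q, r, v

A0 = {r, v}
A1: add {q} — q (Runner) has q→v.
A2: add {p} — p (Runner) has p→q.
A3 = A2; e.g. s (Keeper) can still go to t. Fixed point.
Runner's winning region = {p, q, r, v}.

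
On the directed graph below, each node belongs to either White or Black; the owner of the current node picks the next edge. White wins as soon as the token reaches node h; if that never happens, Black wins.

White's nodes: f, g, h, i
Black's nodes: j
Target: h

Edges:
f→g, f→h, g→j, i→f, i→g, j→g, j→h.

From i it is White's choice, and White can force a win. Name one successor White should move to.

f

A0 = {h}
A1: add {f} — f (White) has f→h.
A2: add {i} — i (White) has i→f.
A3 = A2; e.g. g (White) has no edge into A2. Fixed point.
From i, successor f is in the attractor (rank 1); the other successor g is not.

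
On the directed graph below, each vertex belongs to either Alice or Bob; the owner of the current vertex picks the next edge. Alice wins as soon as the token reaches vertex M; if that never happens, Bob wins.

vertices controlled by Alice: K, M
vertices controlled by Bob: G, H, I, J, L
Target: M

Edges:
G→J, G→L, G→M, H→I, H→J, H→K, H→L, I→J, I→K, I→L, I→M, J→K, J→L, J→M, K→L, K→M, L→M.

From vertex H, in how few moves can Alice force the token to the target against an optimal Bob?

A0 = {M}
A1: add {K, L} — K (Alice) has K→M; L (Bob): all of {M} already in.
A2: add {J} — J (Bob): all of {K, L, M} already in.
A3: add {G, I} — G (Bob): all of {J, L, M} already in; I (Bob): all of {J, K, L, M} already in.
A4: add {H} — H (Bob): all of {I, J, K, L} already in.
A4 = all vertices. Fixed point.
H enters the attractor at level 4, so Alice can force the target in 4 moves from there.

4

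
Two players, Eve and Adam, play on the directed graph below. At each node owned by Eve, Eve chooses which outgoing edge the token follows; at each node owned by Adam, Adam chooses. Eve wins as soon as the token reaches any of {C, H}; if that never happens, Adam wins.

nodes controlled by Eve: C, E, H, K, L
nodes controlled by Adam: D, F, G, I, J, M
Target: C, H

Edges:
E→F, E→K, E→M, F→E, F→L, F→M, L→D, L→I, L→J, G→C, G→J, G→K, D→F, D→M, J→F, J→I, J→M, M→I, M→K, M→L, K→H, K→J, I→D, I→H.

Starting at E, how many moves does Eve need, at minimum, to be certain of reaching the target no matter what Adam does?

A0 = {C, H}
A1: add {K} — K (Eve) has K→H.
A2: add {E} — E (Eve) has E→K.
A3 = A2; e.g. D (Adam) can still go to F. Fixed point.
E enters the attractor at level 2, so Eve can force the target in 2 moves from there.

2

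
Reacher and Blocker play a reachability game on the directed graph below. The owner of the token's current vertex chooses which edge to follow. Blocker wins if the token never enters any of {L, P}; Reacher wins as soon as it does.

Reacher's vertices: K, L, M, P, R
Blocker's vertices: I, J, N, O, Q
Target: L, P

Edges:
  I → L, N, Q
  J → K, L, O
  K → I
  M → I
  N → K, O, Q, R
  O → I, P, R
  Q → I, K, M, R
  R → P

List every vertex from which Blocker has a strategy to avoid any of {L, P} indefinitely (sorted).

A0 = {L, P}
A1: add {R} — R (Reacher) has R→P.
A2 = A1; e.g. I (Blocker) can still go to N. Fixed point.
Reacher's attractor = {L, P, R}; Blocker avoids the target exactly from the complement.

I, J, K, M, N, O, Q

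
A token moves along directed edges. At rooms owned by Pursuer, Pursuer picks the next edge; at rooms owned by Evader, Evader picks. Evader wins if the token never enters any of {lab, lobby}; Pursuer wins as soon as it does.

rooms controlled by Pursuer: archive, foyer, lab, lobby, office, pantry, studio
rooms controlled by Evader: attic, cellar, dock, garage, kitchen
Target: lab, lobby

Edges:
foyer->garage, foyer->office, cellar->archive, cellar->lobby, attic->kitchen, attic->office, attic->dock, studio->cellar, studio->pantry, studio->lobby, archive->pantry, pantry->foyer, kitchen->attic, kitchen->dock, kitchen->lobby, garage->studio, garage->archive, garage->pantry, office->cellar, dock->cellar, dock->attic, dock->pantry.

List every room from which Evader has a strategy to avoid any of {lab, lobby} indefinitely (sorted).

archive, attic, cellar, dock, foyer, garage, kitchen, office, pantry

A0 = {lab, lobby}
A1: add {studio} — studio (Pursuer) has studio→lobby.
A2 = A1; e.g. foyer (Pursuer) has no edge into A1. Fixed point.
Pursuer's attractor = {lab, lobby, studio}; Evader avoids the target exactly from the complement.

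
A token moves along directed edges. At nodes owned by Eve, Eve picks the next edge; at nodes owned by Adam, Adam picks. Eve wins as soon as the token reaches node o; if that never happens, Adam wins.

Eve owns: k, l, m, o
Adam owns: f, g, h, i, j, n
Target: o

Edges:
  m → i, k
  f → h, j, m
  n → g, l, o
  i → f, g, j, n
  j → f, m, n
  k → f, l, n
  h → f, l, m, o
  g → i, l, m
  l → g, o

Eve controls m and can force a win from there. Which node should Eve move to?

k

A0 = {o}
A1: add {l} — l (Eve) has l→o.
A2: add {k} — k (Eve) has k→l.
A3: add {m} — m (Eve) has m→k.
A4 = A3; e.g. f (Adam) can still go to h. Fixed point.
From m, successor k is in the attractor (rank 2); the other successor i is not.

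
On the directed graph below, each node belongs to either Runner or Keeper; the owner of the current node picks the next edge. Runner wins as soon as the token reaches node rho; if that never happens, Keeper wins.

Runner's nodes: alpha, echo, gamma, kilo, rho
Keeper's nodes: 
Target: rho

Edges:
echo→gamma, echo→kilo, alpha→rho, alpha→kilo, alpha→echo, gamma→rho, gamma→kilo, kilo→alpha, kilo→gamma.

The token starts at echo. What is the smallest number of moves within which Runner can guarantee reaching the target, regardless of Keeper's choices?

A0 = {rho}
A1: add {alpha, gamma} — alpha (Runner) has alpha→rho; gamma (Runner) has gamma→rho.
A2: add {echo, kilo} — kilo (Runner) has kilo→alpha; echo (Runner) has echo→gamma.
A2 = all vertices. Fixed point.
echo enters the attractor at level 2, so Runner can force the target in 2 moves from there.

2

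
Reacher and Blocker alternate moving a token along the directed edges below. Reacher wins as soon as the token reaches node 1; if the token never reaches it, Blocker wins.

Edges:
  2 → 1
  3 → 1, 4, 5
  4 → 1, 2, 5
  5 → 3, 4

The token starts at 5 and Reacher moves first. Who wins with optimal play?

Track states (vertex, player-to-move).
A0 = {(1,Reacher), (1,Blocker)}
A1: add {(2,Reacher), (2,Blocker), (3,Reacher), (4,Reacher)}.
A2: add {(5,Blocker)}.
A3 = A2; e.g. (3,Blocker) stays out. (5,Reacher) never enters ⇒ Blocker avoids the target.

Blocker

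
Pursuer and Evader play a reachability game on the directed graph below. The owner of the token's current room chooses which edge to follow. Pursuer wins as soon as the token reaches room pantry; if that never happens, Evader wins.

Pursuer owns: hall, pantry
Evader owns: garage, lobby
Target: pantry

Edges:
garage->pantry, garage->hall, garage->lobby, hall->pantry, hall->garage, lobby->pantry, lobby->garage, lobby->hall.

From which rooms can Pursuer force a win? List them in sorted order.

hall, pantry

A0 = {pantry}
A1: add {hall} — hall (Pursuer) has hall→pantry.
A2 = A1; e.g. garage (Evader) can still go to lobby. Fixed point.
Pursuer's winning region = {hall, pantry}.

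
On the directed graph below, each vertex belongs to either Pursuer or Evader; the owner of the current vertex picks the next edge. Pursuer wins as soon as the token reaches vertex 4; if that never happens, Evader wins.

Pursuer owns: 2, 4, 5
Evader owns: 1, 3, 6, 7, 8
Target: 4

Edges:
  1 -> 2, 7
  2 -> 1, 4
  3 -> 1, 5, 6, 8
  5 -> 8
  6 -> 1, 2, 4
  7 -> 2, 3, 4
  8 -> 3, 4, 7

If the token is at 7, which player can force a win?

Evader

A0 = {4}
A1: add {2} — 2 (Pursuer) has 2→4.
A2 = A1; e.g. 1 (Evader) can still go to 7. Fixed point.
7 never enters the attractor, so Evader can avoid the target forever.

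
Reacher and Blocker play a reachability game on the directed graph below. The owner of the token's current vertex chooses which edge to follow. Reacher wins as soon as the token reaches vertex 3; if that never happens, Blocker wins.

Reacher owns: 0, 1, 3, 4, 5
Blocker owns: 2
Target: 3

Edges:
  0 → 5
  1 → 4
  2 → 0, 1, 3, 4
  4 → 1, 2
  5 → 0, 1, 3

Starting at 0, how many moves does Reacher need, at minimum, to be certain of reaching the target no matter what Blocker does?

2

A0 = {3}
A1: add {5} — 5 (Reacher) has 5→3.
A2: add {0} — 0 (Reacher) has 0→5.
A3 = A2; e.g. 1 (Reacher) has no edge into A2. Fixed point.
0 enters the attractor at level 2, so Reacher can force the target in 2 moves from there.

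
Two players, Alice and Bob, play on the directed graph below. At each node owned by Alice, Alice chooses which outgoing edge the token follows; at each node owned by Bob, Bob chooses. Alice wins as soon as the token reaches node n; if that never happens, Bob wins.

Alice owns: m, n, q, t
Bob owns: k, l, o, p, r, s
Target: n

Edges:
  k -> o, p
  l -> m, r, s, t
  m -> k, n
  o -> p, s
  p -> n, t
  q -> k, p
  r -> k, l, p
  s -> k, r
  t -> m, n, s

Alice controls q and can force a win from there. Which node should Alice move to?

A0 = {n}
A1: add {m, t} — m (Alice) has m→n; t (Alice) has t→n.
A2: add {p} — p (Bob): all of {n, t} already in.
A3: add {q} — q (Alice) has q→p.
A4 = A3; e.g. k (Bob) can still go to o. Fixed point.
From q, successor p is in the attractor (rank 2); the other successor k is not.

p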